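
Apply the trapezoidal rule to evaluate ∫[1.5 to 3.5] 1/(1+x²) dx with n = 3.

f(x) = 1/(1+x²)
a = 1.5, b = 3.5, n = 3
h = (b - a)/n = 0.666667

Trapezoidal rule: (h/2)[f(x₀) + 2f(x₁) + 2f(x₂) + ... + f(xₙ)]

x_0 = 1.5000, f(x_0) = 0.307692, coefficient = 1
x_1 = 2.1667, f(x_1) = 0.175610, coefficient = 2
x_2 = 2.8333, f(x_2) = 0.110769, coefficient = 2
x_3 = 3.5000, f(x_3) = 0.075472, coefficient = 1

I ≈ (0.666667/2) × 0.955922 = 0.318641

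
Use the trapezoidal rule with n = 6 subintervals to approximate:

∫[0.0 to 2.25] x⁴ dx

f(x) = x⁴
a = 0.0, b = 2.25, n = 6
h = (b - a)/n = 0.375000

Trapezoidal rule: (h/2)[f(x₀) + 2f(x₁) + 2f(x₂) + ... + f(xₙ)]

x_0 = 0.0000, f(x_0) = 0.000000, coefficient = 1
x_1 = 0.3750, f(x_1) = 0.019775, coefficient = 2
x_2 = 0.7500, f(x_2) = 0.316406, coefficient = 2
x_3 = 1.1250, f(x_3) = 1.601807, coefficient = 2
x_4 = 1.5000, f(x_4) = 5.062500, coefficient = 2
x_5 = 1.8750, f(x_5) = 12.359619, coefficient = 2
x_6 = 2.2500, f(x_6) = 25.628906, coefficient = 1

I ≈ (0.375000/2) × 64.349121 = 12.065460
Exact value: 11.533008
Error: 0.532452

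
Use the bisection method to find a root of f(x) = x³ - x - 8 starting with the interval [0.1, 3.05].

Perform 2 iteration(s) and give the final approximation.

f(x) = x³ - x - 8
Initial interval: [0.1, 3.05]

Iteration 1:
  c_1 = (0.100000 + 3.050000)/2 = 1.575000
  f(c_1) = f(1.575000) = -5.668016
  f(a) × f(c) ≥ 0, new interval: [1.575000, 3.050000]
Iteration 2:
  c_2 = (1.575000 + 3.050000)/2 = 2.312500
  f(c_2) = f(2.312500) = 2.053955
  f(a) × f(c) < 0, new interval: [1.575000, 2.312500]

After 2 iteration(s), the approximation is c_2 = 2.312500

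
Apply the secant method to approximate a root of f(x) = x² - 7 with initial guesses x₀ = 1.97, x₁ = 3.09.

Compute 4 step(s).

f(x) = x² - 7
x₀ = 1.97, x₁ = 3.09

Secant formula: x_{n+1} = x_n - f(x_n)(x_n - x_{n-1})/(f(x_n) - f(x_{n-1}))

Iteration 1:
  f(1.970000) = -3.119100
  f(3.090000) = 2.548100
  x_2 = 3.090000 - 2.548100×(3.090000 - 1.970000)/(2.548100 - (-3.119100))
       = 2.586423
Iteration 2:
  f(3.090000) = 2.548100
  f(2.586423) = -0.310416
  x_3 = 2.586423 - (-0.310416)×(2.586423 - 3.090000)/(-0.310416 - 2.548100)
       = 2.641108
Iteration 3:
  f(2.586423) = -0.310416
  f(2.641108) = -0.024548
  x_4 = 2.641108 - (-0.024548)×(2.641108 - 2.586423)/(-0.024548 - (-0.310416))
       = 2.645804
Iteration 4:
  f(2.641108) = -0.024548
  f(2.645804) = 0.000279
  x_5 = 2.645804 - 0.000279×(2.645804 - 2.641108)/(0.000279 - (-0.024548))
       = 2.645751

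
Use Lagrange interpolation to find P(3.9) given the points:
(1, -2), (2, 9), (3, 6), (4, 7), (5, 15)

Lagrange interpolation formula:
P(x) = Σ yᵢ × Lᵢ(x)
where Lᵢ(x) = Π_{j≠i} (x - xⱼ)/(xᵢ - xⱼ)

L_0(3.9) = (3.9 - 2)/(1 - 2) × (3.9 - 3)/(1 - 3) × (3.9 - 4)/(1 - 4) × (3.9 - 5)/(1 - 5) = 0.007838
L_1(3.9) = (3.9 - 1)/(2 - 1) × (3.9 - 3)/(2 - 3) × (3.9 - 4)/(2 - 4) × (3.9 - 5)/(2 - 5) = -0.047850
L_2(3.9) = (3.9 - 1)/(3 - 1) × (3.9 - 2)/(3 - 2) × (3.9 - 4)/(3 - 4) × (3.9 - 5)/(3 - 5) = 0.151525
L_3(3.9) = (3.9 - 1)/(4 - 1) × (3.9 - 2)/(4 - 2) × (3.9 - 3)/(4 - 3) × (3.9 - 5)/(4 - 5) = 0.909150
L_4(3.9) = (3.9 - 1)/(5 - 1) × (3.9 - 2)/(5 - 2) × (3.9 - 3)/(5 - 3) × (3.9 - 4)/(5 - 4) = -0.020663

P(3.9) = (-2)×L_0(3.9) + 9×L_1(3.9) + 6×L_2(3.9) + 7×L_3(3.9) + 15×L_4(3.9)
P(3.9) = 6.516938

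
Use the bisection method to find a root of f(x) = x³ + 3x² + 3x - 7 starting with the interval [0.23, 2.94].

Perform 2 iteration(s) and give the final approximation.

f(x) = x³ + 3x² + 3x - 7
Initial interval: [0.23, 2.94]

Iteration 1:
  c_1 = (0.230000 + 2.940000)/2 = 1.585000
  f(c_1) = f(1.585000) = 9.273552
  f(a) × f(c) < 0, new interval: [0.230000, 1.585000]
Iteration 2:
  c_2 = (0.230000 + 1.585000)/2 = 0.907500
  f(c_2) = f(0.907500) = -1.059454
  f(a) × f(c) ≥ 0, new interval: [0.907500, 1.585000]

After 2 iteration(s), the approximation is c_2 = 0.907500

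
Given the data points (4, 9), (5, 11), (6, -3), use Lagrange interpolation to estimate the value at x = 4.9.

Lagrange interpolation formula:
P(x) = Σ yᵢ × Lᵢ(x)
where Lᵢ(x) = Π_{j≠i} (x - xⱼ)/(xᵢ - xⱼ)

L_0(4.9) = (4.9 - 5)/(4 - 5) × (4.9 - 6)/(4 - 6) = 0.055000
L_1(4.9) = (4.9 - 4)/(5 - 4) × (4.9 - 6)/(5 - 6) = 0.990000
L_2(4.9) = (4.9 - 4)/(6 - 4) × (4.9 - 5)/(6 - 5) = -0.045000

P(4.9) = 9×L_0(4.9) + 11×L_1(4.9) + (-3)×L_2(4.9)
P(4.9) = 11.520000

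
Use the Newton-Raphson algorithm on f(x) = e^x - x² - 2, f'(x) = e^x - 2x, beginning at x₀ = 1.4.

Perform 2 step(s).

f(x) = e^x - x² - 2
f'(x) = e^x - 2x
x₀ = 1.4

Newton-Raphson formula: x_{n+1} = x_n - f(x_n)/f'(x_n)

Iteration 1:
  f(1.400000) = 0.095200
  f'(1.400000) = 1.255200
  x_1 = 1.400000 - 0.095200/1.255200 = 1.324156
Iteration 2:
  f(1.324156) = 0.005622
  f'(1.324156) = 1.110699
  x_2 = 1.324156 - 0.005622/1.110699 = 1.319094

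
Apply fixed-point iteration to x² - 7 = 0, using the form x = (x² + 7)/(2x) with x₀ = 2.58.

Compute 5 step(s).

Equation: x² - 7 = 0
Fixed-point form: x = (x² + 7)/(2x)
x₀ = 2.58

x_1 = g(2.580000) = 2.646589
x_2 = g(2.646589) = 2.645751
x_3 = g(2.645751) = 2.645751
x_4 = g(2.645751) = 2.645751
x_5 = g(2.645751) = 2.645751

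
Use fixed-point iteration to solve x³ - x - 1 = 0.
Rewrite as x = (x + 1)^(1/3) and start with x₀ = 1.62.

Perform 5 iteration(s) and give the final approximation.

Equation: x³ - x - 1 = 0
Fixed-point form: x = (x + 1)^(1/3)
x₀ = 1.62

x_1 = g(1.620000) = 1.378586
x_2 = g(1.378586) = 1.334872
x_3 = g(1.334872) = 1.326644
x_4 = g(1.326644) = 1.325084
x_5 = g(1.325084) = 1.324787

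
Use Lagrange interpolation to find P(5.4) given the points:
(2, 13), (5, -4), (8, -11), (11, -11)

Lagrange interpolation formula:
P(x) = Σ yᵢ × Lᵢ(x)
where Lᵢ(x) = Π_{j≠i} (x - xⱼ)/(xᵢ - xⱼ)

L_0(5.4) = (5.4 - 5)/(2 - 5) × (5.4 - 8)/(2 - 8) × (5.4 - 11)/(2 - 11) = -0.035951
L_1(5.4) = (5.4 - 2)/(5 - 2) × (5.4 - 8)/(5 - 8) × (5.4 - 11)/(5 - 11) = 0.916741
L_2(5.4) = (5.4 - 2)/(8 - 2) × (5.4 - 5)/(8 - 5) × (5.4 - 11)/(8 - 11) = 0.141037
L_3(5.4) = (5.4 - 2)/(11 - 2) × (5.4 - 5)/(11 - 5) × (5.4 - 8)/(11 - 8) = -0.021827

P(5.4) = 13×L_0(5.4) + (-4)×L_1(5.4) + (-11)×L_2(5.4) + (-11)×L_3(5.4)
P(5.4) = -5.445630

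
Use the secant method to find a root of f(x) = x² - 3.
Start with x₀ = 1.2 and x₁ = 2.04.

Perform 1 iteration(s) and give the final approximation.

f(x) = x² - 3
x₀ = 1.2, x₁ = 2.04

Secant formula: x_{n+1} = x_n - f(x_n)(x_n - x_{n-1})/(f(x_n) - f(x_{n-1}))

Iteration 1:
  f(1.200000) = -1.560000
  f(2.040000) = 1.161600
  x_2 = 2.040000 - 1.161600×(2.040000 - 1.200000)/(1.161600 - (-1.560000))
       = 1.681481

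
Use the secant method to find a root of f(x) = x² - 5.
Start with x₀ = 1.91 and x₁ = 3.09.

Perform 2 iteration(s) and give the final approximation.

f(x) = x² - 5
x₀ = 1.91, x₁ = 3.09

Secant formula: x_{n+1} = x_n - f(x_n)(x_n - x_{n-1})/(f(x_n) - f(x_{n-1}))

Iteration 1:
  f(1.910000) = -1.351900
  f(3.090000) = 4.548100
  x_2 = 3.090000 - 4.548100×(3.090000 - 1.910000)/(4.548100 - (-1.351900))
       = 2.180380
Iteration 2:
  f(3.090000) = 4.548100
  f(2.180380) = -0.245943
  x_3 = 2.180380 - (-0.245943)×(2.180380 - 3.090000)/(-0.245943 - 4.548100)
       = 2.227045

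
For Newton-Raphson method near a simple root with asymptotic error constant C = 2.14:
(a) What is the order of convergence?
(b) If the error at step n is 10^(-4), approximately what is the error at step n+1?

(a) Newton-Raphson has quadratic (order 2) convergence near simple roots.
    This means |e_{n+1}| ≈ C|e_n|².

(b) With |e_n| = 10^(-4) and C = 2.14:
    |e_{n+1}| ≈ 2.14 × (10^(-4))² = 2.14 × 10^(-8)

(a) 2 (quadratic); (b) |e_{n+1}| ≈ 2.140e-08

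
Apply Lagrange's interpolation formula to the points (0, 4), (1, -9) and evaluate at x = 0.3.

Lagrange interpolation formula:
P(x) = Σ yᵢ × Lᵢ(x)
where Lᵢ(x) = Π_{j≠i} (x - xⱼ)/(xᵢ - xⱼ)

L_0(0.3) = (0.3 - 1)/(0 - 1) = 0.700000
L_1(0.3) = (0.3 - 0)/(1 - 0) = 0.300000

P(0.3) = 4×L_0(0.3) + (-9)×L_1(0.3)
P(0.3) = 0.100000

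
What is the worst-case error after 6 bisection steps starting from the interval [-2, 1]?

Bisection error bound: |error| ≤ (b-a)/2^n
|error| ≤ (1 - (-2))/2^6 = 3/2^6
|error| ≤ 0.0468750000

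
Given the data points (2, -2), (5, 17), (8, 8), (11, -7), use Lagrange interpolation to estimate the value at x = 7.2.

Lagrange interpolation formula:
P(x) = Σ yᵢ × Lᵢ(x)
where Lᵢ(x) = Π_{j≠i} (x - xⱼ)/(xᵢ - xⱼ)

L_0(7.2) = (7.2 - 5)/(2 - 5) × (7.2 - 8)/(2 - 8) × (7.2 - 11)/(2 - 11) = -0.041284
L_1(7.2) = (7.2 - 2)/(5 - 2) × (7.2 - 8)/(5 - 8) × (7.2 - 11)/(5 - 11) = 0.292741
L_2(7.2) = (7.2 - 2)/(8 - 2) × (7.2 - 5)/(8 - 5) × (7.2 - 11)/(8 - 11) = 0.805037
L_3(7.2) = (7.2 - 2)/(11 - 2) × (7.2 - 5)/(11 - 5) × (7.2 - 8)/(11 - 8) = -0.056494

P(7.2) = (-2)×L_0(7.2) + 17×L_1(7.2) + 8×L_2(7.2) + (-7)×L_3(7.2)
P(7.2) = 11.894914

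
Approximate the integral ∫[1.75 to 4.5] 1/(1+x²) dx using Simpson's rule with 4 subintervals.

f(x) = 1/(1+x²)
a = 1.75, b = 4.5, n = 4
h = (b - a)/n = 0.687500

Simpson's rule: (h/3)[f(x₀) + 4f(x₁) + 2f(x₂) + ... + f(xₙ)]

x_0 = 1.7500, f(x_0) = 0.246154, coefficient = 1
x_1 = 2.4375, f(x_1) = 0.144063, coefficient = 4
x_2 = 3.1250, f(x_2) = 0.092888, coefficient = 2
x_3 = 3.8125, f(x_3) = 0.064370, coefficient = 4
x_4 = 4.5000, f(x_4) = 0.047059, coefficient = 1

I ≈ (0.687500/3) × 1.312722 = 0.300832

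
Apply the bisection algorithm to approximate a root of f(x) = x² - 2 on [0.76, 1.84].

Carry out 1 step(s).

f(x) = x² - 2
Initial interval: [0.76, 1.84]

Iteration 1:
  c_1 = (0.760000 + 1.840000)/2 = 1.300000
  f(c_1) = f(1.300000) = -0.310000
  f(a) × f(c) ≥ 0, new interval: [1.300000, 1.840000]

After 1 iteration(s), the approximation is c_1 = 1.300000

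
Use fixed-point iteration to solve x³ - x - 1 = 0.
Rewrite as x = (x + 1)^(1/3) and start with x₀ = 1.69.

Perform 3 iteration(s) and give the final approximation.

Equation: x³ - x - 1 = 0
Fixed-point form: x = (x + 1)^(1/3)
x₀ = 1.69

x_1 = g(1.690000) = 1.390755
x_2 = g(1.390755) = 1.337145
x_3 = g(1.337145) = 1.327074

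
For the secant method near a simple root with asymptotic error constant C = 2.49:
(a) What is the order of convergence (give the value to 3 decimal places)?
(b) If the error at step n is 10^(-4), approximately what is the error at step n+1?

(a) Secant method has superlinear convergence with order φ = (1+√5)/2 ≈ 1.618.
    This means |e_{n+1}| ≈ C|e_n|^1.618.

(b) With |e_n| = 10^(-4) and C = 2.49:
    |e_{n+1}| ≈ 2.49 × (10^(-4))^1.618 = 2.49 × 10^(-6.47)

(a) ≈ 1.618 (golden ratio); (b) |e_{n+1}| ≈ 8.396e-07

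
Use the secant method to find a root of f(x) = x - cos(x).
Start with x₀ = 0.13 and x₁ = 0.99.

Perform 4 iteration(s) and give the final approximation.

f(x) = x - cos(x)
x₀ = 0.13, x₁ = 0.99

Secant formula: x_{n+1} = x_n - f(x_n)(x_n - x_{n-1})/(f(x_n) - f(x_{n-1}))

Iteration 1:
  f(0.130000) = -0.861562
  f(0.990000) = 0.441310
  x_2 = 0.990000 - 0.441310×(0.990000 - 0.130000)/(0.441310 - (-0.861562))
       = 0.698700
Iteration 2:
  f(0.990000) = 0.441310
  f(0.698700) = -0.066979
  x_3 = 0.698700 - (-0.066979)×(0.698700 - 0.990000)/(-0.066979 - 0.441310)
       = 0.737086
Iteration 3:
  f(0.698700) = -0.066979
  f(0.737086) = -0.003345
  x_4 = 0.737086 - (-0.003345)×(0.737086 - 0.698700)/(-0.003345 - (-0.066979))
       = 0.739103
Iteration 4:
  f(0.737086) = -0.003345
  f(0.739103) = 0.000031
  x_5 = 0.739103 - 0.000031×(0.739103 - 0.737086)/(0.000031 - (-0.003345))
       = 0.739085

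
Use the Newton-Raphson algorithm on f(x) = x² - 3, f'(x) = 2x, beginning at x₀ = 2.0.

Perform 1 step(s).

f(x) = x² - 3
f'(x) = 2x
x₀ = 2.0

Newton-Raphson formula: x_{n+1} = x_n - f(x_n)/f'(x_n)

Iteration 1:
  f(2.000000) = 1.000000
  f'(2.000000) = 4.000000
  x_1 = 2.000000 - 1.000000/4.000000 = 1.750000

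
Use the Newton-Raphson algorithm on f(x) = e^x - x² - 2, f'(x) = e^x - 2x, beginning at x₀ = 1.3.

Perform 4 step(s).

f(x) = e^x - x² - 2
f'(x) = e^x - 2x
x₀ = 1.3

Newton-Raphson formula: x_{n+1} = x_n - f(x_n)/f'(x_n)

Iteration 1:
  f(1.300000) = -0.020703
  f'(1.300000) = 1.069297
  x_1 = 1.300000 - (-0.020703)/1.069297 = 1.319362
Iteration 2:
  f(1.319362) = 0.000317
  f'(1.319362) = 1.102309
  x_2 = 1.319362 - 0.000317/1.102309 = 1.319074
Iteration 3:
  f(1.319074) = 0.000000
  f'(1.319074) = 1.101808
  x_3 = 1.319074 - 0.000000/1.101808 = 1.319074
Iteration 4:
  f(1.319074) = 0.000000
  f'(1.319074) = 1.101808
  x_4 = 1.319074 - 0.000000/1.101808 = 1.319074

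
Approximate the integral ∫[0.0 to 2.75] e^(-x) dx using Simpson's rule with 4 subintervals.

f(x) = e^(-x)
a = 0.0, b = 2.75, n = 4
h = (b - a)/n = 0.687500

Simpson's rule: (h/3)[f(x₀) + 4f(x₁) + 2f(x₂) + ... + f(xₙ)]

x_0 = 0.0000, f(x_0) = 1.000000, coefficient = 1
x_1 = 0.6875, f(x_1) = 0.502832, coefficient = 4
x_2 = 1.3750, f(x_2) = 0.252840, coefficient = 2
x_3 = 2.0625, f(x_3) = 0.127136, coefficient = 4
x_4 = 2.7500, f(x_4) = 0.063928, coefficient = 1

I ≈ (0.687500/3) × 4.089476 = 0.937172
Exact value: 0.936072
Error: 0.001100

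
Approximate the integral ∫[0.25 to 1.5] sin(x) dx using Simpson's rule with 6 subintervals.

f(x) = sin(x)
a = 0.25, b = 1.5, n = 6
h = (b - a)/n = 0.208333

Simpson's rule: (h/3)[f(x₀) + 4f(x₁) + 2f(x₂) + ... + f(xₙ)]

x_0 = 0.2500, f(x_0) = 0.247404, coefficient = 1
x_1 = 0.4583, f(x_1) = 0.442454, coefficient = 4
x_2 = 0.6667, f(x_2) = 0.618370, coefficient = 2
x_3 = 0.8750, f(x_3) = 0.767544, coefficient = 4
x_4 = 1.0833, f(x_4) = 0.883524, coefficient = 2
x_5 = 1.2917, f(x_5) = 0.961296, coefficient = 4
x_6 = 1.5000, f(x_6) = 0.997495, coefficient = 1

I ≈ (0.208333/3) × 12.933859 = 0.898185
Exact value: 0.898175
Error: 0.000009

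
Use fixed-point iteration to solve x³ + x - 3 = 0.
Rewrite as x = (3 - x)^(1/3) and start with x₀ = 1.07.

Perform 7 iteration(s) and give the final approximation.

Equation: x³ + x - 3 = 0
Fixed-point form: x = (3 - x)^(1/3)
x₀ = 1.07

x_1 = g(1.070000) = 1.245047
x_2 = g(1.245047) = 1.206207
x_3 = g(1.206207) = 1.215041
x_4 = g(1.215041) = 1.213043
x_5 = g(1.213043) = 1.213495
x_6 = g(1.213495) = 1.213393
x_7 = g(1.213393) = 1.213416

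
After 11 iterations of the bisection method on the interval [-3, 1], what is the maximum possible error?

Bisection error bound: |error| ≤ (b-a)/2^n
|error| ≤ (1 - (-3))/2^11 = 4/2^11
|error| ≤ 0.0019531250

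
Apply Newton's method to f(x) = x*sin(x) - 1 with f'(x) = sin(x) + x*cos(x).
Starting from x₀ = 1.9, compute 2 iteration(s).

f(x) = x*sin(x) - 1
f'(x) = sin(x) + x*cos(x)
x₀ = 1.9

Newton-Raphson formula: x_{n+1} = x_n - f(x_n)/f'(x_n)

Iteration 1:
  f(1.900000) = 0.797970
  f'(1.900000) = 0.332050
  x_1 = 1.900000 - 0.797970/0.332050 = -0.503163
Iteration 2:
  f(-0.503163) = -0.757375
  f'(-0.503163) = -0.923001
  x_2 = -0.503163 - (-0.757375)/(-0.923001) = -1.323720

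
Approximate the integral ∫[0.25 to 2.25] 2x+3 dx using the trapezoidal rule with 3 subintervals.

f(x) = 2x+3
a = 0.25, b = 2.25, n = 3
h = (b - a)/n = 0.666667

Trapezoidal rule: (h/2)[f(x₀) + 2f(x₁) + 2f(x₂) + ... + f(xₙ)]

x_0 = 0.2500, f(x_0) = 3.500000, coefficient = 1
x_1 = 0.9167, f(x_1) = 4.833333, coefficient = 2
x_2 = 1.5833, f(x_2) = 6.166667, coefficient = 2
x_3 = 2.2500, f(x_3) = 7.500000, coefficient = 1

I ≈ (0.666667/2) × 33.000000 = 11.000000
Exact value: 11.000000
Error: 0.000000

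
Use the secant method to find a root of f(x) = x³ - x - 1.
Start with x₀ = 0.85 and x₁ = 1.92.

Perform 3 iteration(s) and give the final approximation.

f(x) = x³ - x - 1
x₀ = 0.85, x₁ = 1.92

Secant formula: x_{n+1} = x_n - f(x_n)(x_n - x_{n-1})/(f(x_n) - f(x_{n-1}))

Iteration 1:
  f(0.850000) = -1.235875
  f(1.920000) = 4.157888
  x_2 = 1.920000 - 4.157888×(1.920000 - 0.850000)/(4.157888 - (-1.235875))
       = 1.095170
Iteration 2:
  f(1.920000) = 4.157888
  f(1.095170) = -0.781627
  x_3 = 1.095170 - (-0.781627)×(1.095170 - 1.920000)/(-0.781627 - 4.157888)
       = 1.225690
Iteration 3:
  f(1.095170) = -0.781627
  f(1.225690) = -0.384315
  x_4 = 1.225690 - (-0.384315)×(1.225690 - 1.095170)/(-0.384315 - (-0.781627))
       = 1.351941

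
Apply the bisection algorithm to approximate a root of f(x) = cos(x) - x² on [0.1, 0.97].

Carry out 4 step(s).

f(x) = cos(x) - x²
Initial interval: [0.1, 0.97]

Iteration 1:
  c_1 = (0.100000 + 0.970000)/2 = 0.535000
  f(c_1) = f(0.535000) = 0.574044
  f(a) × f(c) ≥ 0, new interval: [0.535000, 0.970000]
Iteration 2:
  c_2 = (0.535000 + 0.970000)/2 = 0.752500
  f(c_2) = f(0.752500) = 0.163726
  f(a) × f(c) ≥ 0, new interval: [0.752500, 0.970000]
Iteration 3:
  c_3 = (0.752500 + 0.970000)/2 = 0.861250
  f(c_3) = f(0.861250) = -0.090262
  f(a) × f(c) < 0, new interval: [0.752500, 0.861250]
Iteration 4:
  c_4 = (0.752500 + 0.861250)/2 = 0.806875
  f(c_4) = f(0.806875) = 0.040711
  f(a) × f(c) ≥ 0, new interval: [0.806875, 0.861250]

After 4 iteration(s), the approximation is c_4 = 0.806875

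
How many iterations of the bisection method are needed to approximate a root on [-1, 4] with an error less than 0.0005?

We need (b-a)/2^n ≤ 0.0005
(4 - (-1))/2^n ≤ 0.0005
5/2^n ≤ 0.0005
2^n ≥ 10000
n ≥ log₂(10000) = 13.29
n ≥ 14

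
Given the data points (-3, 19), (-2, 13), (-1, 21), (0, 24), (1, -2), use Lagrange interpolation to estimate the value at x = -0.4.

Lagrange interpolation formula:
P(x) = Σ yᵢ × Lᵢ(x)
where Lᵢ(x) = Π_{j≠i} (x - xⱼ)/(xᵢ - xⱼ)

L_0(-0.4) = (-0.4 - (-2))/(-3 - (-2)) × (-0.4 - (-1))/(-3 - (-1)) × (-0.4 - 0)/(-3 - 0) × (-0.4 - 1)/(-3 - 1) = 0.022400
L_1(-0.4) = (-0.4 - (-3))/(-2 - (-3)) × (-0.4 - (-1))/(-2 - (-1)) × (-0.4 - 0)/(-2 - 0) × (-0.4 - 1)/(-2 - 1) = -0.145600
L_2(-0.4) = (-0.4 - (-3))/(-1 - (-3)) × (-0.4 - (-2))/(-1 - (-2)) × (-0.4 - 0)/(-1 - 0) × (-0.4 - 1)/(-1 - 1) = 0.582400
L_3(-0.4) = (-0.4 - (-3))/(0 - (-3)) × (-0.4 - (-2))/(0 - (-2)) × (-0.4 - (-1))/(0 - (-1)) × (-0.4 - 1)/(0 - 1) = 0.582400
L_4(-0.4) = (-0.4 - (-3))/(1 - (-3)) × (-0.4 - (-2))/(1 - (-2)) × (-0.4 - (-1))/(1 - (-1)) × (-0.4 - 0)/(1 - 0) = -0.041600

P(-0.4) = 19×L_0(-0.4) + 13×L_1(-0.4) + 21×L_2(-0.4) + 24×L_3(-0.4) + (-2)×L_4(-0.4)
P(-0.4) = 24.824000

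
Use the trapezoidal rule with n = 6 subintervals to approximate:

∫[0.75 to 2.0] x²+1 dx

f(x) = x²+1
a = 0.75, b = 2.0, n = 6
h = (b - a)/n = 0.208333

Trapezoidal rule: (h/2)[f(x₀) + 2f(x₁) + 2f(x₂) + ... + f(xₙ)]

x_0 = 0.7500, f(x_0) = 1.562500, coefficient = 1
x_1 = 0.9583, f(x_1) = 1.918403, coefficient = 2
x_2 = 1.1667, f(x_2) = 2.361111, coefficient = 2
x_3 = 1.3750, f(x_3) = 2.890625, coefficient = 2
x_4 = 1.5833, f(x_4) = 3.506944, coefficient = 2
x_5 = 1.7917, f(x_5) = 4.210069, coefficient = 2
x_6 = 2.0000, f(x_6) = 5.000000, coefficient = 1

I ≈ (0.208333/2) × 36.336806 = 3.785084
Exact value: 3.776042
Error: 0.009042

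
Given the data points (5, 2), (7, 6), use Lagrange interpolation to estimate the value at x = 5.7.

Lagrange interpolation formula:
P(x) = Σ yᵢ × Lᵢ(x)
where Lᵢ(x) = Π_{j≠i} (x - xⱼ)/(xᵢ - xⱼ)

L_0(5.7) = (5.7 - 7)/(5 - 7) = 0.650000
L_1(5.7) = (5.7 - 5)/(7 - 5) = 0.350000

P(5.7) = 2×L_0(5.7) + 6×L_1(5.7)
P(5.7) = 3.400000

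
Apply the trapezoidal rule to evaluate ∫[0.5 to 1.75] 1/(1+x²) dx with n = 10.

f(x) = 1/(1+x²)
a = 0.5, b = 1.75, n = 10
h = (b - a)/n = 0.125000

Trapezoidal rule: (h/2)[f(x₀) + 2f(x₁) + 2f(x₂) + ... + f(xₙ)]

x_0 = 0.5000, f(x_0) = 0.800000, coefficient = 1
x_1 = 0.6250, f(x_1) = 0.719101, coefficient = 2
x_2 = 0.7500, f(x_2) = 0.640000, coefficient = 2
x_3 = 0.8750, f(x_3) = 0.566372, coefficient = 2
x_4 = 1.0000, f(x_4) = 0.500000, coefficient = 2
x_5 = 1.1250, f(x_5) = 0.441379, coefficient = 2
x_6 = 1.2500, f(x_6) = 0.390244, coefficient = 2
x_7 = 1.3750, f(x_7) = 0.345946, coefficient = 2
x_8 = 1.5000, f(x_8) = 0.307692, coefficient = 2
x_9 = 1.6250, f(x_9) = 0.274678, coefficient = 2
x_10 = 1.7500, f(x_10) = 0.246154, coefficient = 1

I ≈ (0.125000/2) × 9.416979 = 0.588561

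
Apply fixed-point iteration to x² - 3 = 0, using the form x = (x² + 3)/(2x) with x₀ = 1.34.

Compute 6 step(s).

Equation: x² - 3 = 0
Fixed-point form: x = (x² + 3)/(2x)
x₀ = 1.34

x_1 = g(1.340000) = 1.789403
x_2 = g(1.789403) = 1.732970
x_3 = g(1.732970) = 1.732051
x_4 = g(1.732051) = 1.732051
x_5 = g(1.732051) = 1.732051
x_6 = g(1.732051) = 1.732051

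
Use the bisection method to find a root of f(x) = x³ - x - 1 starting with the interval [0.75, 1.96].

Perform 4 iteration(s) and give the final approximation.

f(x) = x³ - x - 1
Initial interval: [0.75, 1.96]

Iteration 1:
  c_1 = (0.750000 + 1.960000)/2 = 1.355000
  f(c_1) = f(1.355000) = 0.132814
  f(a) × f(c) < 0, new interval: [0.750000, 1.355000]
Iteration 2:
  c_2 = (0.750000 + 1.355000)/2 = 1.052500
  f(c_2) = f(1.052500) = -0.886587
  f(a) × f(c) ≥ 0, new interval: [1.052500, 1.355000]
Iteration 3:
  c_3 = (1.052500 + 1.355000)/2 = 1.203750
  f(c_3) = f(1.203750) = -0.459499
  f(a) × f(c) ≥ 0, new interval: [1.203750, 1.355000]
Iteration 4:
  c_4 = (1.203750 + 1.355000)/2 = 1.279375
  f(c_4) = f(1.279375) = -0.185294
  f(a) × f(c) ≥ 0, new interval: [1.279375, 1.355000]

After 4 iteration(s), the approximation is c_4 = 1.279375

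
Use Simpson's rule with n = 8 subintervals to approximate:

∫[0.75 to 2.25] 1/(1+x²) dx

f(x) = 1/(1+x²)
a = 0.75, b = 2.25, n = 8
h = (b - a)/n = 0.187500

Simpson's rule: (h/3)[f(x₀) + 4f(x₁) + 2f(x₂) + ... + f(xₙ)]

x_0 = 0.7500, f(x_0) = 0.640000, coefficient = 1
x_1 = 0.9375, f(x_1) = 0.532225, coefficient = 4
x_2 = 1.1250, f(x_2) = 0.441379, coefficient = 2
x_3 = 1.3125, f(x_3) = 0.367288, coefficient = 4
x_4 = 1.5000, f(x_4) = 0.307692, coefficient = 2
x_5 = 1.6875, f(x_5) = 0.259898, coefficient = 4
x_6 = 1.8750, f(x_6) = 0.221453, coefficient = 2
x_7 = 2.0625, f(x_7) = 0.190335, coefficient = 4
x_8 = 2.2500, f(x_8) = 0.164948, coefficient = 1

I ≈ (0.187500/3) × 8.144982 = 0.509061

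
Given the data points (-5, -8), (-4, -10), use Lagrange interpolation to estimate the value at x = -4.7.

Lagrange interpolation formula:
P(x) = Σ yᵢ × Lᵢ(x)
where Lᵢ(x) = Π_{j≠i} (x - xⱼ)/(xᵢ - xⱼ)

L_0(-4.7) = (-4.7 - (-4))/(-5 - (-4)) = 0.700000
L_1(-4.7) = (-4.7 - (-5))/(-4 - (-5)) = 0.300000

P(-4.7) = (-8)×L_0(-4.7) + (-10)×L_1(-4.7)
P(-4.7) = -8.600000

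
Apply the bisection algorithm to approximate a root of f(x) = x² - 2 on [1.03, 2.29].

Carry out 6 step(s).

f(x) = x² - 2
Initial interval: [1.03, 2.29]

Iteration 1:
  c_1 = (1.030000 + 2.290000)/2 = 1.660000
  f(c_1) = f(1.660000) = 0.755600
  f(a) × f(c) < 0, new interval: [1.030000, 1.660000]
Iteration 2:
  c_2 = (1.030000 + 1.660000)/2 = 1.345000
  f(c_2) = f(1.345000) = -0.190975
  f(a) × f(c) ≥ 0, new interval: [1.345000, 1.660000]
Iteration 3:
  c_3 = (1.345000 + 1.660000)/2 = 1.502500
  f(c_3) = f(1.502500) = 0.257506
  f(a) × f(c) < 0, new interval: [1.345000, 1.502500]
Iteration 4:
  c_4 = (1.345000 + 1.502500)/2 = 1.423750
  f(c_4) = f(1.423750) = 0.027064
  f(a) × f(c) < 0, new interval: [1.345000, 1.423750]
Iteration 5:
  c_5 = (1.345000 + 1.423750)/2 = 1.384375
  f(c_5) = f(1.384375) = -0.083506
  f(a) × f(c) ≥ 0, new interval: [1.384375, 1.423750]
Iteration 6:
  c_6 = (1.384375 + 1.423750)/2 = 1.404063
  f(c_6) = f(1.404063) = -0.028608
  f(a) × f(c) ≥ 0, new interval: [1.404063, 1.423750]

After 6 iteration(s), the approximation is c_6 = 1.404063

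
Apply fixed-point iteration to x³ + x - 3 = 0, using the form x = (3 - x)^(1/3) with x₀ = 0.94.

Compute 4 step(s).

Equation: x³ + x - 3 = 0
Fixed-point form: x = (3 - x)^(1/3)
x₀ = 0.94

x_1 = g(0.940000) = 1.272396
x_2 = g(1.272396) = 1.199908
x_3 = g(1.199908) = 1.216461
x_4 = g(1.216461) = 1.212721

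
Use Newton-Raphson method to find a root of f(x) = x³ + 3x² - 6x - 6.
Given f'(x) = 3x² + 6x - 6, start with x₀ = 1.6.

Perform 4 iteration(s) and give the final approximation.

f(x) = x³ + 3x² - 6x - 6
f'(x) = 3x² + 6x - 6
x₀ = 1.6

Newton-Raphson formula: x_{n+1} = x_n - f(x_n)/f'(x_n)

Iteration 1:
  f(1.600000) = -3.824000
  f'(1.600000) = 11.280000
  x_1 = 1.600000 - (-3.824000)/11.280000 = 1.939007
Iteration 2:
  f(1.939007) = 0.935382
  f'(1.939007) = 16.913288
  x_2 = 1.939007 - 0.935382/16.913288 = 1.883703
Iteration 3:
  f(1.883703) = 0.026799
  f'(1.883703) = 15.947221
  x_3 = 1.883703 - 0.026799/15.947221 = 1.882022
Iteration 4:
  f(1.882022) = 0.000024
  f'(1.882022) = 15.918154
  x_4 = 1.882022 - 0.000024/15.918154 = 1.882021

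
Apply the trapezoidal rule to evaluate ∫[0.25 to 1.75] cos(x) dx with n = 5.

f(x) = cos(x)
a = 0.25, b = 1.75, n = 5
h = (b - a)/n = 0.300000

Trapezoidal rule: (h/2)[f(x₀) + 2f(x₁) + 2f(x₂) + ... + f(xₙ)]

x_0 = 0.2500, f(x_0) = 0.968912, coefficient = 1
x_1 = 0.5500, f(x_1) = 0.852525, coefficient = 2
x_2 = 0.8500, f(x_2) = 0.659983, coefficient = 2
x_3 = 1.1500, f(x_3) = 0.408487, coefficient = 2
x_4 = 1.4500, f(x_4) = 0.120503, coefficient = 2
x_5 = 1.7500, f(x_5) = -0.178246, coefficient = 1

I ≈ (0.300000/2) × 4.873662 = 0.731049
Exact value: 0.736582
Error: 0.005533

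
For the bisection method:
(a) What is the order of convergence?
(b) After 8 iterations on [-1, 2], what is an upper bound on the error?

(a) Bisection has linear (order 1) convergence; the error is halved each step.

(b) Error bound = (b-a)/2^n = (2 - (-1))/2^{8}
    = 3/2^{8}

(a) 1 (linear); (b) error ≤ 1.17e-02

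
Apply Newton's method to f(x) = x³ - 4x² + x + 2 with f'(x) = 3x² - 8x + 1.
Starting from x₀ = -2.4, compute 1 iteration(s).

f(x) = x³ - 4x² + x + 2
f'(x) = 3x² - 8x + 1
x₀ = -2.4

Newton-Raphson formula: x_{n+1} = x_n - f(x_n)/f'(x_n)

Iteration 1:
  f(-2.400000) = -37.264000
  f'(-2.400000) = 37.480000
  x_1 = -2.400000 - (-37.264000)/37.480000 = -1.405763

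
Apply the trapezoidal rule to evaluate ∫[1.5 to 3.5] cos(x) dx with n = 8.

f(x) = cos(x)
a = 1.5, b = 3.5, n = 8
h = (b - a)/n = 0.250000

Trapezoidal rule: (h/2)[f(x₀) + 2f(x₁) + 2f(x₂) + ... + f(xₙ)]

x_0 = 1.5000, f(x_0) = 0.070737, coefficient = 1
x_1 = 1.7500, f(x_1) = -0.178246, coefficient = 2
x_2 = 2.0000, f(x_2) = -0.416147, coefficient = 2
x_3 = 2.2500, f(x_3) = -0.628174, coefficient = 2
x_4 = 2.5000, f(x_4) = -0.801144, coefficient = 2
x_5 = 2.7500, f(x_5) = -0.924302, coefficient = 2
x_6 = 3.0000, f(x_6) = -0.989992, coefficient = 2
x_7 = 3.2500, f(x_7) = -0.994130, coefficient = 2
x_8 = 3.5000, f(x_8) = -0.936457, coefficient = 1

I ≈ (0.250000/2) × -10.729989 = -1.341249
Exact value: -1.348278
Error: 0.007030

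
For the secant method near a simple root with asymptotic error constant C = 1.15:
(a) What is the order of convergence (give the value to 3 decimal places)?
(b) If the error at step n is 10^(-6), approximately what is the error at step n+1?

(a) Secant method has superlinear convergence with order φ = (1+√5)/2 ≈ 1.618.
    This means |e_{n+1}| ≈ C|e_n|^1.618.

(b) With |e_n| = 10^(-6) and C = 1.15:
    |e_{n+1}| ≈ 1.15 × (10^(-6))^1.618 = 1.15 × 10^(-9.71)

(a) ≈ 1.618 (golden ratio); (b) |e_{n+1}| ≈ 2.252e-10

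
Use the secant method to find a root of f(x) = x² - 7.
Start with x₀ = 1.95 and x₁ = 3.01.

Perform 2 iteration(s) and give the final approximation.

f(x) = x² - 7
x₀ = 1.95, x₁ = 3.01

Secant formula: x_{n+1} = x_n - f(x_n)(x_n - x_{n-1})/(f(x_n) - f(x_{n-1}))

Iteration 1:
  f(1.950000) = -3.197500
  f(3.010000) = 2.060100
  x_2 = 3.010000 - 2.060100×(3.010000 - 1.950000)/(2.060100 - (-3.197500))
       = 2.594657
Iteration 2:
  f(3.010000) = 2.060100
  f(2.594657) = -0.267754
  x_3 = 2.594657 - (-0.267754)×(2.594657 - 3.010000)/(-0.267754 - 2.060100)
       = 2.642431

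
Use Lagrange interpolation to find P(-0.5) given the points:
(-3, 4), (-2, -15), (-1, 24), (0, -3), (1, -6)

Lagrange interpolation formula:
P(x) = Σ yᵢ × Lᵢ(x)
where Lᵢ(x) = Π_{j≠i} (x - xⱼ)/(xᵢ - xⱼ)

L_0(-0.5) = (-0.5 - (-2))/(-3 - (-2)) × (-0.5 - (-1))/(-3 - (-1)) × (-0.5 - 0)/(-3 - 0) × (-0.5 - 1)/(-3 - 1) = 0.023438
L_1(-0.5) = (-0.5 - (-3))/(-2 - (-3)) × (-0.5 - (-1))/(-2 - (-1)) × (-0.5 - 0)/(-2 - 0) × (-0.5 - 1)/(-2 - 1) = -0.156250
L_2(-0.5) = (-0.5 - (-3))/(-1 - (-3)) × (-0.5 - (-2))/(-1 - (-2)) × (-0.5 - 0)/(-1 - 0) × (-0.5 - 1)/(-1 - 1) = 0.703125
L_3(-0.5) = (-0.5 - (-3))/(0 - (-3)) × (-0.5 - (-2))/(0 - (-2)) × (-0.5 - (-1))/(0 - (-1)) × (-0.5 - 1)/(0 - 1) = 0.468750
L_4(-0.5) = (-0.5 - (-3))/(1 - (-3)) × (-0.5 - (-2))/(1 - (-2)) × (-0.5 - (-1))/(1 - (-1)) × (-0.5 - 0)/(1 - 0) = -0.039062

P(-0.5) = 4×L_0(-0.5) + (-15)×L_1(-0.5) + 24×L_2(-0.5) + (-3)×L_3(-0.5) + (-6)×L_4(-0.5)
P(-0.5) = 18.140625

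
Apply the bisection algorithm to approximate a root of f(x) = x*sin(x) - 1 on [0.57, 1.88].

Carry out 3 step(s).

f(x) = x*sin(x) - 1
Initial interval: [0.57, 1.88]

Iteration 1:
  c_1 = (0.570000 + 1.880000)/2 = 1.225000
  f(c_1) = f(1.225000) = 0.152487
  f(a) × f(c) < 0, new interval: [0.570000, 1.225000]
Iteration 2:
  c_2 = (0.570000 + 1.225000)/2 = 0.897500
  f(c_2) = f(0.897500) = -0.298361
  f(a) × f(c) ≥ 0, new interval: [0.897500, 1.225000]
Iteration 3:
  c_3 = (0.897500 + 1.225000)/2 = 1.061250
  f(c_3) = f(1.061250) = -0.073565
  f(a) × f(c) ≥ 0, new interval: [1.061250, 1.225000]

After 3 iteration(s), the approximation is c_3 = 1.061250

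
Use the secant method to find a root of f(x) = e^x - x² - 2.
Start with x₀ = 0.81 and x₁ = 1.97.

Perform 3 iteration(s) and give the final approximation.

f(x) = e^x - x² - 2
x₀ = 0.81, x₁ = 1.97

Secant formula: x_{n+1} = x_n - f(x_n)(x_n - x_{n-1})/(f(x_n) - f(x_{n-1}))

Iteration 1:
  f(0.810000) = -0.408192
  f(1.970000) = 1.289776
  x_2 = 1.970000 - 1.289776×(1.970000 - 0.810000)/(1.289776 - (-0.408192))
       = 1.088864
Iteration 2:
  f(1.970000) = 1.289776
  f(1.088864) = -0.214727
  x_3 = 1.088864 - (-0.214727)×(1.088864 - 1.970000)/(-0.214727 - 1.289776)
       = 1.214623
Iteration 3:
  f(1.088864) = -0.214727
  f(1.214623) = -0.106286
  x_4 = 1.214623 - (-0.106286)×(1.214623 - 1.088864)/(-0.106286 - (-0.214727))
       = 1.337881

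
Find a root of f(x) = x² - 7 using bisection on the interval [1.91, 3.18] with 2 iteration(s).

f(x) = x² - 7
Initial interval: [1.91, 3.18]

Iteration 1:
  c_1 = (1.910000 + 3.180000)/2 = 2.545000
  f(c_1) = f(2.545000) = -0.522975
  f(a) × f(c) ≥ 0, new interval: [2.545000, 3.180000]
Iteration 2:
  c_2 = (2.545000 + 3.180000)/2 = 2.862500
  f(c_2) = f(2.862500) = 1.193906
  f(a) × f(c) < 0, new interval: [2.545000, 2.862500]

After 2 iteration(s), the approximation is c_2 = 2.862500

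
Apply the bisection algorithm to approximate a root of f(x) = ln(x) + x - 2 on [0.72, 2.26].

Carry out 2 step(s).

f(x) = ln(x) + x - 2
Initial interval: [0.72, 2.26]

Iteration 1:
  c_1 = (0.720000 + 2.260000)/2 = 1.490000
  f(c_1) = f(1.490000) = -0.111224
  f(a) × f(c) ≥ 0, new interval: [1.490000, 2.260000]
Iteration 2:
  c_2 = (1.490000 + 2.260000)/2 = 1.875000
  f(c_2) = f(1.875000) = 0.503609
  f(a) × f(c) < 0, new interval: [1.490000, 1.875000]

After 2 iteration(s), the approximation is c_2 = 1.875000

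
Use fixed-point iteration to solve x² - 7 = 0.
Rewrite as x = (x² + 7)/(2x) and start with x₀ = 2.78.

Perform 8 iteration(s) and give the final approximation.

Equation: x² - 7 = 0
Fixed-point form: x = (x² + 7)/(2x)
x₀ = 2.78

x_1 = g(2.780000) = 2.648993
x_2 = g(2.648993) = 2.645753
x_3 = g(2.645753) = 2.645751
x_4 = g(2.645751) = 2.645751
x_5 = g(2.645751) = 2.645751
x_6 = g(2.645751) = 2.645751
x_7 = g(2.645751) = 2.645751
x_8 = g(2.645751) = 2.645751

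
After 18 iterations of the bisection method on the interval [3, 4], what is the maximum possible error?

Bisection error bound: |error| ≤ (b-a)/2^n
|error| ≤ (4 - 3)/2^18 = 1/2^18
|error| ≤ 0.0000038147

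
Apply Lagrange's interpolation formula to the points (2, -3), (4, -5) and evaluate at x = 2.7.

Lagrange interpolation formula:
P(x) = Σ yᵢ × Lᵢ(x)
where Lᵢ(x) = Π_{j≠i} (x - xⱼ)/(xᵢ - xⱼ)

L_0(2.7) = (2.7 - 4)/(2 - 4) = 0.650000
L_1(2.7) = (2.7 - 2)/(4 - 2) = 0.350000

P(2.7) = (-3)×L_0(2.7) + (-5)×L_1(2.7)
P(2.7) = -3.700000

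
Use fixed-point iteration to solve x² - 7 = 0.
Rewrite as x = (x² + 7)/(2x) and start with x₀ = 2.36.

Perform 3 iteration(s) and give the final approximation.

Equation: x² - 7 = 0
Fixed-point form: x = (x² + 7)/(2x)
x₀ = 2.36

x_1 = g(2.360000) = 2.663051
x_2 = g(2.663051) = 2.645808
x_3 = g(2.645808) = 2.645751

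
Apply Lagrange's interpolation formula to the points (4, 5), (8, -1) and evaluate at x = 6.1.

Lagrange interpolation formula:
P(x) = Σ yᵢ × Lᵢ(x)
where Lᵢ(x) = Π_{j≠i} (x - xⱼ)/(xᵢ - xⱼ)

L_0(6.1) = (6.1 - 8)/(4 - 8) = 0.475000
L_1(6.1) = (6.1 - 4)/(8 - 4) = 0.525000

P(6.1) = 5×L_0(6.1) + (-1)×L_1(6.1)
P(6.1) = 1.850000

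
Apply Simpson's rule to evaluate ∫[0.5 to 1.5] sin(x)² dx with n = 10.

f(x) = sin(x)²
a = 0.5, b = 1.5, n = 10
h = (b - a)/n = 0.100000

Simpson's rule: (h/3)[f(x₀) + 4f(x₁) + 2f(x₂) + ... + f(xₙ)]

x_0 = 0.5000, f(x_0) = 0.229849, coefficient = 1
x_1 = 0.6000, f(x_1) = 0.318821, coefficient = 4
x_2 = 0.7000, f(x_2) = 0.415016, coefficient = 2
x_3 = 0.8000, f(x_3) = 0.514600, coefficient = 4
x_4 = 0.9000, f(x_4) = 0.613601, coefficient = 2
x_5 = 1.0000, f(x_5) = 0.708073, coefficient = 4
x_6 = 1.1000, f(x_6) = 0.794251, coefficient = 2
x_7 = 1.2000, f(x_7) = 0.868697, coefficient = 4
x_8 = 1.3000, f(x_8) = 0.928444, coefficient = 2
x_9 = 1.4000, f(x_9) = 0.971111, coefficient = 4
x_10 = 1.5000, f(x_10) = 0.994996, coefficient = 1

I ≈ (0.100000/3) × 20.252679 = 0.675089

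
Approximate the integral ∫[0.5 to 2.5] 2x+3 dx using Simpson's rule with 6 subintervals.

f(x) = 2x+3
a = 0.5, b = 2.5, n = 6
h = (b - a)/n = 0.333333

Simpson's rule: (h/3)[f(x₀) + 4f(x₁) + 2f(x₂) + ... + f(xₙ)]

x_0 = 0.5000, f(x_0) = 4.000000, coefficient = 1
x_1 = 0.8333, f(x_1) = 4.666667, coefficient = 4
x_2 = 1.1667, f(x_2) = 5.333333, coefficient = 2
x_3 = 1.5000, f(x_3) = 6.000000, coefficient = 4
x_4 = 1.8333, f(x_4) = 6.666667, coefficient = 2
x_5 = 2.1667, f(x_5) = 7.333333, coefficient = 4
x_6 = 2.5000, f(x_6) = 8.000000, coefficient = 1

I ≈ (0.333333/3) × 108.000000 = 12.000000
Exact value: 12.000000
Error: 0.000000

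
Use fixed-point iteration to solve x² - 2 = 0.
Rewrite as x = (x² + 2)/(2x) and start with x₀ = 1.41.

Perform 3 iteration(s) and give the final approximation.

Equation: x² - 2 = 0
Fixed-point form: x = (x² + 2)/(2x)
x₀ = 1.41

x_1 = g(1.410000) = 1.414220
x_2 = g(1.414220) = 1.414214
x_3 = g(1.414214) = 1.414214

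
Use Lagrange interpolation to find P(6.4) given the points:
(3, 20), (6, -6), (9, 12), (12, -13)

Lagrange interpolation formula:
P(x) = Σ yᵢ × Lᵢ(x)
where Lᵢ(x) = Π_{j≠i} (x - xⱼ)/(xᵢ - xⱼ)

L_0(6.4) = (6.4 - 6)/(3 - 6) × (6.4 - 9)/(3 - 9) × (6.4 - 12)/(3 - 12) = -0.035951
L_1(6.4) = (6.4 - 3)/(6 - 3) × (6.4 - 9)/(6 - 9) × (6.4 - 12)/(6 - 12) = 0.916741
L_2(6.4) = (6.4 - 3)/(9 - 3) × (6.4 - 6)/(9 - 6) × (6.4 - 12)/(9 - 12) = 0.141037
L_3(6.4) = (6.4 - 3)/(12 - 3) × (6.4 - 6)/(12 - 6) × (6.4 - 9)/(12 - 9) = -0.021827

P(6.4) = 20×L_0(6.4) + (-6)×L_1(6.4) + 12×L_2(6.4) + (-13)×L_3(6.4)
P(6.4) = -4.243259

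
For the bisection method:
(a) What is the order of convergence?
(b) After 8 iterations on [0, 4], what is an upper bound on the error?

(a) Bisection has linear (order 1) convergence; the error is halved each step.

(b) Error bound = (b-a)/2^n = (4 - 0)/2^{8}
    = 4/2^{8}

(a) 1 (linear); (b) error ≤ 1.56e-02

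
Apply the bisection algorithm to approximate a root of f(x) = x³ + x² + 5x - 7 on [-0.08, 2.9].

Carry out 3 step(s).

f(x) = x³ + x² + 5x - 7
Initial interval: [-0.08, 2.9]

Iteration 1:
  c_1 = (-0.080000 + 2.900000)/2 = 1.410000
  f(c_1) = f(1.410000) = 4.841321
  f(a) × f(c) < 0, new interval: [-0.080000, 1.410000]
Iteration 2:
  c_2 = (-0.080000 + 1.410000)/2 = 0.665000
  f(c_2) = f(0.665000) = -2.938695
  f(a) × f(c) ≥ 0, new interval: [0.665000, 1.410000]
Iteration 3:
  c_3 = (0.665000 + 1.410000)/2 = 1.037500
  f(c_3) = f(1.037500) = 0.380678
  f(a) × f(c) < 0, new interval: [0.665000, 1.037500]

After 3 iteration(s), the approximation is c_3 = 1.037500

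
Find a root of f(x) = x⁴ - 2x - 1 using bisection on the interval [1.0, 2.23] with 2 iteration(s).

f(x) = x⁴ - 2x - 1
Initial interval: [1.0, 2.23]

Iteration 1:
  c_1 = (1.000000 + 2.230000)/2 = 1.615000
  f(c_1) = f(1.615000) = 2.572838
  f(a) × f(c) < 0, new interval: [1.000000, 1.615000]
Iteration 2:
  c_2 = (1.000000 + 1.615000)/2 = 1.307500
  f(c_2) = f(1.307500) = -0.692417
  f(a) × f(c) ≥ 0, new interval: [1.307500, 1.615000]

After 2 iteration(s), the approximation is c_2 = 1.307500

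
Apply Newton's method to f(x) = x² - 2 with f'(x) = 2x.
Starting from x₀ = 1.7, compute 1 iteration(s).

f(x) = x² - 2
f'(x) = 2x
x₀ = 1.7

Newton-Raphson formula: x_{n+1} = x_n - f(x_n)/f'(x_n)

Iteration 1:
  f(1.700000) = 0.890000
  f'(1.700000) = 3.400000
  x_1 = 1.700000 - 0.890000/3.400000 = 1.438235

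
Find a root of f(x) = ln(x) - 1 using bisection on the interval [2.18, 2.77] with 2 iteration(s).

f(x) = ln(x) - 1
Initial interval: [2.18, 2.77]

Iteration 1:
  c_1 = (2.180000 + 2.770000)/2 = 2.475000
  f(c_1) = f(2.475000) = -0.093760
  f(a) × f(c) ≥ 0, new interval: [2.475000, 2.770000]
Iteration 2:
  c_2 = (2.475000 + 2.770000)/2 = 2.622500
  f(c_2) = f(2.622500) = -0.035872
  f(a) × f(c) ≥ 0, new interval: [2.622500, 2.770000]

After 2 iteration(s), the approximation is c_2 = 2.622500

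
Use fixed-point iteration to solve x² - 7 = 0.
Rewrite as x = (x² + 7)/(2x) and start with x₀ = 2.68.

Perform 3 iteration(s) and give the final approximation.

Equation: x² - 7 = 0
Fixed-point form: x = (x² + 7)/(2x)
x₀ = 2.68

x_1 = g(2.680000) = 2.645970
x_2 = g(2.645970) = 2.645751
x_3 = g(2.645751) = 2.645751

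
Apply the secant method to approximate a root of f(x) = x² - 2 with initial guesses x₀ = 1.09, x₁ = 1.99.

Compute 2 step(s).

f(x) = x² - 2
x₀ = 1.09, x₁ = 1.99

Secant formula: x_{n+1} = x_n - f(x_n)(x_n - x_{n-1})/(f(x_n) - f(x_{n-1}))

Iteration 1:
  f(1.090000) = -0.811900
  f(1.990000) = 1.960100
  x_2 = 1.990000 - 1.960100×(1.990000 - 1.090000)/(1.960100 - (-0.811900))
       = 1.353604
Iteration 2:
  f(1.990000) = 1.960100
  f(1.353604) = -0.167756
  x_3 = 1.353604 - (-0.167756)×(1.353604 - 1.990000)/(-0.167756 - 1.960100)
       = 1.403776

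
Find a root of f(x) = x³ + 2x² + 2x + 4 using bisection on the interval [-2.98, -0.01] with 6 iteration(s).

f(x) = x³ + 2x² + 2x + 4
Initial interval: [-2.98, -0.01]

Iteration 1:
  c_1 = (-2.980000 + (-0.010000))/2 = -1.495000
  f(c_1) = f(-1.495000) = 2.138688
  f(a) × f(c) < 0, new interval: [-2.980000, -1.495000]
Iteration 2:
  c_2 = (-2.980000 + (-1.495000))/2 = -2.237500
  f(c_2) = f(-2.237500) = -1.664021
  f(a) × f(c) ≥ 0, new interval: [-2.237500, -1.495000]
Iteration 3:
  c_3 = (-2.237500 + (-1.495000))/2 = -1.866250
  f(c_3) = f(-1.866250) = 0.733336
  f(a) × f(c) < 0, new interval: [-2.237500, -1.866250]
Iteration 4:
  c_4 = (-2.237500 + (-1.866250))/2 = -2.051875
  f(c_4) = f(-2.051875) = -0.322154
  f(a) × f(c) ≥ 0, new interval: [-2.051875, -1.866250]
Iteration 5:
  c_5 = (-2.051875 + (-1.866250))/2 = -1.959062
  f(c_5) = f(-1.959062) = 0.238990
  f(a) × f(c) < 0, new interval: [-2.051875, -1.959062]
Iteration 6:
  c_6 = (-2.051875 + (-1.959062))/2 = -2.005469
  f(c_6) = f(-2.005469) = -0.032932
  f(a) × f(c) ≥ 0, new interval: [-2.005469, -1.959062]

After 6 iteration(s), the approximation is c_6 = -2.005469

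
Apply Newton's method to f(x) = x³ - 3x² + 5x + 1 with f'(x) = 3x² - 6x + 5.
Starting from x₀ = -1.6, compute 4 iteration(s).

f(x) = x³ - 3x² + 5x + 1
f'(x) = 3x² - 6x + 5
x₀ = -1.6

Newton-Raphson formula: x_{n+1} = x_n - f(x_n)/f'(x_n)

Iteration 1:
  f(-1.600000) = -18.776000
  f'(-1.600000) = 22.280000
  x_1 = -1.600000 - (-18.776000)/22.280000 = -0.757271
Iteration 2:
  f(-0.757271) = -4.940998
  f'(-0.757271) = 11.264005
  x_2 = -0.757271 - (-4.940998)/11.264005 = -0.318617
Iteration 3:
  f(-0.318617) = -0.929983
  f'(-0.318617) = 7.216255
  x_3 = -0.318617 - (-0.929983)/7.216255 = -0.189744
Iteration 4:
  f(-0.189744) = -0.063560
  f'(-0.189744) = 6.246472
  x_4 = -0.189744 - (-0.063560)/6.246472 = -0.179569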